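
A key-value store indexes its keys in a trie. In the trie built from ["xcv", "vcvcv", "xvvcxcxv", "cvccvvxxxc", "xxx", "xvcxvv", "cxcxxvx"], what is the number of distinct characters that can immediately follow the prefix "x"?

3

The children of the "x" node are the distinct next characters among strings starting with "x".
Characters that immediately follow "x" among the stored strings: {c, v, x}.
That node has 3 child edges.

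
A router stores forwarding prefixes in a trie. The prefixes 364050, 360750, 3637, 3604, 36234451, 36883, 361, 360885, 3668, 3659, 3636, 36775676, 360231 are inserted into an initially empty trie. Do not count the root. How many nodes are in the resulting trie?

Trace insertions, counting only characters that open a new branch:
  "364050" → 6 new (3, 6, 4, 0, 5, 0)
  "360750" → prefix "36" already present; 4 new (0, 7, 5, 0)
  "3637" → prefix "36" already present; 2 new (3, 7)
  "3604" → prefix "360" already present; 1 new (4)
  "36234451" → prefix "36" already present; 6 new (2, 3, 4, 4, 5, 1)
  "36883" → prefix "36" already present; 3 new (8, 8, 3)
  "361" → prefix "36" already present; 1 new (1)
  "360885" → prefix "360" already present; 3 new (8, 8, 5)
  "3668" → prefix "36" already present; 2 new (6, 8)
  "3659" → prefix "36" already present; 2 new (5, 9)
  "3636" → prefix "363" already present; 1 new (6)
  "36775676" → prefix "36" already present; 6 new (7, 7, 5, 6, 7, 6)
  "360231" → prefix "360" already present; 3 new (2, 3, 1)
Total nodes = 6 + 4 + 2 + 1 + 6 + 3 + 1 + 3 + 2 + 2 + 1 + 6 + 3 = 40

40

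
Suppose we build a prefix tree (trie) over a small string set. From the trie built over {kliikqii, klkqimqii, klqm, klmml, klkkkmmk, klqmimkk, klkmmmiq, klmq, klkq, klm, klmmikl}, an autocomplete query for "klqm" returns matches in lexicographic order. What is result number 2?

klqmimkk

Filter for "klqm…" and sort: "klqm", "klqmimkk"
Position 2: klqmimkk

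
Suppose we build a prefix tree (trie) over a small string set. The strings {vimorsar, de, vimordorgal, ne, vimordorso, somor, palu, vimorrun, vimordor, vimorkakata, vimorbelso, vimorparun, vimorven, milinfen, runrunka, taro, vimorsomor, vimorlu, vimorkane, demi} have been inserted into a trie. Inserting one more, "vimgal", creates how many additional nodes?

3

The longest prefix of "vimgal" already in the trie is "vim" (length 3).
Each of the 3 remaining characters creates one node.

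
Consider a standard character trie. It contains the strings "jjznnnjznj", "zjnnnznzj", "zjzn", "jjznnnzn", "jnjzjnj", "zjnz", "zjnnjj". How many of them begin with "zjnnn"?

1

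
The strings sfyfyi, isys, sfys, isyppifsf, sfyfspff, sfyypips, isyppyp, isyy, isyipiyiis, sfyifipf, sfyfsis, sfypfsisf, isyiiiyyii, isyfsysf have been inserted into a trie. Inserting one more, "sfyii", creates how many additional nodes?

The longest prefix of "sfyii" already in the trie is "sfyi" (length 4).
New nodes needed: |"sfyii"| − 4 = 5 − 4 = 1.

1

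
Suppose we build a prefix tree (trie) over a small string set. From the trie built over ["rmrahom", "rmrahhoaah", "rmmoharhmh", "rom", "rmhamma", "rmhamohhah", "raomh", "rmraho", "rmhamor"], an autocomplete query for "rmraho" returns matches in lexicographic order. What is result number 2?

rmrahom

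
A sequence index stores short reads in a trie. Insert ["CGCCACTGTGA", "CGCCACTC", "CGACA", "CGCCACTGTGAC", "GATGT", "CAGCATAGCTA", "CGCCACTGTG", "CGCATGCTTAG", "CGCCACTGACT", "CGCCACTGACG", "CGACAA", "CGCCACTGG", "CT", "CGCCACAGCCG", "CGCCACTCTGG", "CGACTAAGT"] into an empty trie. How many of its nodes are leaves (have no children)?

A leaf is a node with no children — equivalently, the end of a word that is not a proper prefix of any other stored word.
Those words: "CAGCATAGCTA", "CGACAA", "CGACTAAGT", "CGCATGCTTAG", "CGCCACAGCCG", "CGCCACTCTGG", "CGCCACTGACG", "CGCCACTGACT", "CGCCACTGG", "CGCCACTGTGAC", "CT", "GATGT"
Leaf count: 12

12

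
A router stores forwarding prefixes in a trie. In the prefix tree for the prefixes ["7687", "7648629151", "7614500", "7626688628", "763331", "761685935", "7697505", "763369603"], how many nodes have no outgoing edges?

8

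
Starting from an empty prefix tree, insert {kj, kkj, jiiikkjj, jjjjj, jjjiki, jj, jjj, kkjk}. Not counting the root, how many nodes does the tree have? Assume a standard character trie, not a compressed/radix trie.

Trie structure (* marks end of a word):
(root)
├─ j
│  ├─ i
│  │  └─ i
│  │     └─ i
│  │        └─ k
│  │           └─ k
│  │              └─ j
│  │                 └─ j *
│  └─ j *
│     └─ j *
│        ├─ i
│        │  └─ k
│        │     └─ i *
│        └─ j
│           └─ j *
└─ k
   ├─ j *
   └─ k
      └─ j *
         └─ k *
Counting every labelled node above: 20.

20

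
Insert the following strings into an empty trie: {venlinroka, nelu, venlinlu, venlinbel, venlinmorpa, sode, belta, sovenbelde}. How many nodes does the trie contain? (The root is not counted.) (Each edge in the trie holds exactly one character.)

Insert word by word; a character creates a node only if that edge doesn't already exist:
  "venlinroka" → 10 new (v, e, n, l, i, n, r, o, k, a)
  "nelu" → 4 new (n, e, l, u)
  "venlinlu" → prefix "venlin" already present; 2 new (l, u)
  "venlinbel" → prefix "venlin" already present; 3 new (b, e, l)
  "venlinmorpa" → prefix "venlin" already present; 5 new (m, o, r, p, a)
  "sode" → 4 new (s, o, d, e)
  "belta" → 5 new (b, e, l, t, a)
  "sovenbelde" → prefix "so" already present; 8 new (v, e, n, b, e, l, d, e)
Total nodes = 10 + 4 + 2 + 3 + 5 + 4 + 5 + 8 = 41

41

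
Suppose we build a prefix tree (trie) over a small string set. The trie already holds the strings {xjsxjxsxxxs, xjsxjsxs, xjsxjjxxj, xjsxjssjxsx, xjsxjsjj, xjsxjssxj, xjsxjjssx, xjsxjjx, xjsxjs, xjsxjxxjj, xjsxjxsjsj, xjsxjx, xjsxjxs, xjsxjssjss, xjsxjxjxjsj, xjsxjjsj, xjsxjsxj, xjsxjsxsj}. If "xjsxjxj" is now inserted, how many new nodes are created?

Every character of "xjsxjxj" already lies on an existing path (it is a prefix of some stored word).
No new nodes are needed: 0.

0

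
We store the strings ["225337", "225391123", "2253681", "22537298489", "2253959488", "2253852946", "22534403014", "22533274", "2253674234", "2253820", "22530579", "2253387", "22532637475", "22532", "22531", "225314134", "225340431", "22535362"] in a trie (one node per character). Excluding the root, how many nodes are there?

75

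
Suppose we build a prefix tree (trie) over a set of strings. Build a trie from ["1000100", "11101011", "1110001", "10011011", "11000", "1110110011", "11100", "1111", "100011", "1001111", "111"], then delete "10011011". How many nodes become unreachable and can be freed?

A node on "10011011"'s path can go only if nothing else ends at it or branches off below it.
The suffix "011" (3 nodes) is used only by "10011011"; the node for "10011" still has the child "1", so pruning stops there.
Nodes removed: 3

3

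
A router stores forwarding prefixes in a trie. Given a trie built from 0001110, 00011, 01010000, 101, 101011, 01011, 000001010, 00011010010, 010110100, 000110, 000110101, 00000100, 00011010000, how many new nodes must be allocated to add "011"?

1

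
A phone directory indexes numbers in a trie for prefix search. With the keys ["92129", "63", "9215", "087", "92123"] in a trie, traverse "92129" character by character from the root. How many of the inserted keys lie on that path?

Walk "92129" from the root; an end-of-word marker is hit whenever a stored word is a prefix of "92129".
Prefixes of the query that are stored words: "92129"
Count: 1

1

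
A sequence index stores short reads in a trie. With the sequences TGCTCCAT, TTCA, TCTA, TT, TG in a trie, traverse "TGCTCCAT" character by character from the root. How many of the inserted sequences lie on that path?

2

Walk "TGCTCCAT" from the root; an end-of-word marker is hit whenever a stored word is a prefix of "TGCTCCAT".
Prefixes of the query that are stored words: "TG", "TGCTCCAT"
Count: 2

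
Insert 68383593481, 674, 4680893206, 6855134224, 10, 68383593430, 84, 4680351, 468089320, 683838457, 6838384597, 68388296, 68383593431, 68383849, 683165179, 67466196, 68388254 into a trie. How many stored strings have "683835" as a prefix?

3

Filter for entries beginning with "683835":
Matches: "68383593430", "68383593431", "68383593481"
Count: 3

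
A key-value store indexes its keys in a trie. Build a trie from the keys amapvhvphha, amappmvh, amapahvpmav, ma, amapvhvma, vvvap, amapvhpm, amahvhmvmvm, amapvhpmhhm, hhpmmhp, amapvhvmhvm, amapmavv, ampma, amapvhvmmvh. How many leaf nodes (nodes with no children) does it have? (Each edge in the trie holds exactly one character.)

13

Leaves are exactly the stored words that no other stored word extends.
Those words: "amahvhmvmvm", "amapahvpmav", "amapmavv", "amappmvh", "amapvhpmhhm", "amapvhvma", "amapvhvmhvm", "amapvhvmmvh", "amapvhvphha", "ampma", "hhpmmhp", "ma", "vvvap"
Leaf count: 13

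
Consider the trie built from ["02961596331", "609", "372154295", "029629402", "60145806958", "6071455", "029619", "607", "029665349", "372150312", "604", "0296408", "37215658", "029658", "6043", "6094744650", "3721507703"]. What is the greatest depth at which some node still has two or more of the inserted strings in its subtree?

Equivalently: take the maximum, over all pairs, of their longest common prefix length.
"372150312" and "3721507703" agree on "372150" (6 characters) before diverging; nothing deeper is shared.
Longest shared-prefix length: 6

6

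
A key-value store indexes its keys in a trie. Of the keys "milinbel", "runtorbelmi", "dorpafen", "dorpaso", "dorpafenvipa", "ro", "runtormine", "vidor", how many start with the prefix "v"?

Filter for entries beginning with "v":
Words under "v": vidor
Count: 1

1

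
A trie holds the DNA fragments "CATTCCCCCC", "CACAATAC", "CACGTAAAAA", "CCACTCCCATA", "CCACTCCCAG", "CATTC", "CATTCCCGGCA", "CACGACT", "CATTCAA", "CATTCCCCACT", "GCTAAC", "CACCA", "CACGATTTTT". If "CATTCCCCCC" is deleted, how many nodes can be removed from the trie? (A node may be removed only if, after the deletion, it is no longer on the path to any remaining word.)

2

Walk "CATTCCCCCC" from the leaf back toward the root, removing each node that no remaining word uses.
The suffix "CC" (2 nodes) is used only by "CATTCCCCCC"; the node for "CATTCCCC" still has the child "A", so pruning stops there.
Nodes removed: 2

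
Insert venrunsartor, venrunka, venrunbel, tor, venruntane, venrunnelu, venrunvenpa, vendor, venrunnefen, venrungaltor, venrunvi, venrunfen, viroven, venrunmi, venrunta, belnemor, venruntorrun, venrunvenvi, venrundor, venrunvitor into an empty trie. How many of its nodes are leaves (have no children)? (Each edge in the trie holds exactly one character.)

A leaf is a node with no children — equivalently, the end of a word that is not a proper prefix of any other stored word.
Those words: "belnemor", "tor", "vendor", "venrunbel", "venrundor", "venrunfen", "venrungaltor", "venrunka", "venrunmi", "venrunnefen", "venrunnelu", "venrunsartor", "venruntane", "venruntorrun", "venrunvenpa", "venrunvenvi", "venrunvitor", "viroven"
Leaf count: 18

18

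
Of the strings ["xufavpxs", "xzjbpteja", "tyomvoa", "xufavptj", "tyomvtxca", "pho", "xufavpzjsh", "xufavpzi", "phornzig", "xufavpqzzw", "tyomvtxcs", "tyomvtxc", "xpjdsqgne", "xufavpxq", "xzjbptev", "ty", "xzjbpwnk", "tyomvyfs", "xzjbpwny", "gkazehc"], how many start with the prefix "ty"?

Filter for entries beginning with "ty":
Matches: "ty", "tyomvoa", "tyomvtxc", "tyomvtxca", "tyomvtxcs", "tyomvyfs"
Count: 6

6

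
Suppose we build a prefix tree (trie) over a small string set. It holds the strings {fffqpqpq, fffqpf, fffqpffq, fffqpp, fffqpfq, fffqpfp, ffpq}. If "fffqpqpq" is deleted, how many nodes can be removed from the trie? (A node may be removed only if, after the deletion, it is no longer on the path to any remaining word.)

3

After clearing the end-marker at "fffqpqpq", prune upward until reaching a node still needed by another word.
The suffix "qpq" (3 nodes) is used only by "fffqpqpq"; the node for "fffqp" still has the child "f", so pruning stops there.
Nodes removed: 3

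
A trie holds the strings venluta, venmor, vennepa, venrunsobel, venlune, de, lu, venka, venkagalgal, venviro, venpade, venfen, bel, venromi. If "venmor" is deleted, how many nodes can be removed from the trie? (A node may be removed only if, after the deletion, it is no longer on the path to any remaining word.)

After clearing the end-marker at "venmor", prune upward until reaching a node still needed by another word.
The suffix "mor" (3 nodes) is used only by "venmor"; the node for "ven" still has the child "l", so pruning stops there.
Nodes removed: 3

3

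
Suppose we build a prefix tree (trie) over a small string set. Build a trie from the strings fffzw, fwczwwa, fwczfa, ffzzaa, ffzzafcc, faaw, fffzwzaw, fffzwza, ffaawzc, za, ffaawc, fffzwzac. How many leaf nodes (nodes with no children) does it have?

10

A leaf is a node with no children — equivalently, the end of a word that is not a proper prefix of any other stored word.
Those words: "faaw", "ffaawc", "ffaawzc", "fffzwzac", "fffzwzaw", "ffzzaa", "ffzzafcc", "fwczfa", "fwczwwa", "za"
Leaf count: 10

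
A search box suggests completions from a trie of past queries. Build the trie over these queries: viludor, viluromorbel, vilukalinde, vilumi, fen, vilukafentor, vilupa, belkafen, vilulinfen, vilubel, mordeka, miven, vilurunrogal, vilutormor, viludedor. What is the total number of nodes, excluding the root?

80

Trace insertions, counting only characters that open a new branch:
  "viludor" → 7 new (v, i, l, u, d, o, r)
  "viluromorbel" → prefix "vilu" already present; 8 new (r, o, m, o, r, b, e, l)
  "vilukalinde" → prefix "vilu" already present; 7 new (k, a, l, i, n, d, e)
  "vilumi" → prefix "vilu" already present; 2 new (m, i)
  "fen" → 3 new (f, e, n)
  "vilukafentor" → prefix "viluka" already present; 6 new (f, e, n, t, o, r)
  "vilupa" → prefix "vilu" already present; 2 new (p, a)
  "belkafen" → 8 new (b, e, l, k, a, f, e, n)
  "vilulinfen" → prefix "vilu" already present; 6 new (l, i, n, f, e, n)
  "vilubel" → prefix "vilu" already present; 3 new (b, e, l)
  "mordeka" → 7 new (m, o, r, d, e, k, a)
  "miven" → prefix "m" already present; 4 new (i, v, e, n)
  "vilurunrogal" → prefix "vilur" already present; 7 new (u, n, r, o, g, a, l)
  "vilutormor" → prefix "vilu" already present; 6 new (t, o, r, m, o, r)
  "viludedor" → prefix "vilud" already present; 4 new (e, d, o, r)
Total nodes = 7 + 8 + 7 + 2 + 3 + 6 + 2 + 8 + 6 + 3 + 7 + 4 + 7 + 6 + 4 = 80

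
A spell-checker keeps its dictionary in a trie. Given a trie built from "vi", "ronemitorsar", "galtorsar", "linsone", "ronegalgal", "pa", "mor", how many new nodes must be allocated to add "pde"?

"p" is already a path in the trie; the remaining "de" must be added.
Each of the 2 remaining characters creates one node.

2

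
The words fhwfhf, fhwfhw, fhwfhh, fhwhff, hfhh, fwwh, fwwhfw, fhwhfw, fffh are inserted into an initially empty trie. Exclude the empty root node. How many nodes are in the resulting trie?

24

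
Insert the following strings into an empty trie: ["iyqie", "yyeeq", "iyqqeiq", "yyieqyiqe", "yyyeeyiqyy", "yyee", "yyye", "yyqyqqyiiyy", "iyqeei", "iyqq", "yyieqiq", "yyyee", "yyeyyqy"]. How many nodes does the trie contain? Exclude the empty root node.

Trace insertions, counting only characters that open a new branch:
  "iyqie" → 5 new (i, y, q, i, e)
  "yyeeq" → 5 new (y, y, e, e, q)
  "iyqqeiq" → prefix "iyq" already present; 4 new (q, e, i, q)
  "yyieqyiqe" → prefix "yy" already present; 7 new (i, e, q, y, i, q, e)
  "yyyeeyiqyy" → prefix "yy" already present; 8 new (y, e, e, y, i, q, y, y)
  "yyee" → prefix "yyee" already present; 0 new (none)
  "yyye" → prefix "yyye" already present; 0 new (none)
  "yyqyqqyiiyy" → prefix "yy" already present; 9 new (q, y, q, q, y, i, i, y, y)
  "iyqeei" → prefix "iyq" already present; 3 new (e, e, i)
  "iyqq" → prefix "iyqq" already present; 0 new (none)
  "yyieqiq" → prefix "yyieq" already present; 2 new (i, q)
  "yyyee" → prefix "yyyee" already present; 0 new (none)
  "yyeyyqy" → prefix "yye" already present; 4 new (y, y, q, y)
Total nodes = 5 + 5 + 4 + 7 + 8 + 0 + 0 + 9 + 3 + 0 + 2 + 0 + 4 = 47

47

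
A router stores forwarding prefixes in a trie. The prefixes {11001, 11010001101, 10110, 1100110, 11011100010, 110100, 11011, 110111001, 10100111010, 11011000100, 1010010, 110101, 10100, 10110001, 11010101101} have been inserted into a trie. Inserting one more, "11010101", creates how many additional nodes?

Every character of "11010101" already lies on an existing path (it is a prefix of some stored word).
No new nodes are needed: 0.

0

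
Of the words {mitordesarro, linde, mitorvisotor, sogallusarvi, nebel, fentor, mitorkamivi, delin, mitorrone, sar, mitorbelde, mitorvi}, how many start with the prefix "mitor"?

Walk to "mitor"; the words in its subtree are exactly those with that prefix.
Matches: "mitorbelde", "mitordesarro", "mitorkamivi", "mitorrone", "mitorvi", "mitorvisotor"
Count: 6

6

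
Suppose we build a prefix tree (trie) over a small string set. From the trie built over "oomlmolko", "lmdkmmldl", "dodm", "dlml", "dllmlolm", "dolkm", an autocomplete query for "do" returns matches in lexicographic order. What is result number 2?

Filter for "do…" and sort: "dodm", "dolkm"
The 2nd is dolkm.

dolkm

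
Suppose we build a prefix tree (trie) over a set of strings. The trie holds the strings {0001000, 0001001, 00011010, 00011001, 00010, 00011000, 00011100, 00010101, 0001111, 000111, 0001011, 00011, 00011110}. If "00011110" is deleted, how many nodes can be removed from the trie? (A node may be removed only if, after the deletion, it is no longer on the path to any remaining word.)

A node on "00011110"'s path can go only if nothing else ends at it or branches off below it.
The suffix "0" (1 node) is used only by "00011110"; "0001111" is itself a stored word, so pruning stops there.
Nodes removed: 1

1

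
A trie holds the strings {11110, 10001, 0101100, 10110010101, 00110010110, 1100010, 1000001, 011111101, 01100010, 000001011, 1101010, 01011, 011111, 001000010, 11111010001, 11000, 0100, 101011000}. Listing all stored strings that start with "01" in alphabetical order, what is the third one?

0101100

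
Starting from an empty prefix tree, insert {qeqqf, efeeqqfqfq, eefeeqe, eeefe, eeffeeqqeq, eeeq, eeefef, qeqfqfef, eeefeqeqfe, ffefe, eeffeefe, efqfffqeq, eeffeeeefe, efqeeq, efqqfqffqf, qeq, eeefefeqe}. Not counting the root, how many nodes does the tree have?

74

Count nodes per top-level branch (shared prefixes stored once):
  'e'-branch (eeefe, eeefef, eeefefeqe, eeefeqeqfe, eeeq, eefeeqe, eeffeeeefe, eeffeefe, eeffeeqqeq, efeeqqfqfq, efqeeq, efqfffqeq, efqqfqffqf): 59 nodes
  'f'-branch (ffefe): 5 nodes
  'q'-branch (qeq, qeqfqfef, qeqqf): 10 nodes
Sum: 74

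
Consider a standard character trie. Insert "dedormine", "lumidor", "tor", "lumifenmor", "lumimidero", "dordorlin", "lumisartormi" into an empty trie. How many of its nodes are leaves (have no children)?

Leaves are exactly the stored words that no other stored word extends.
Those words: "dedormine", "dordorlin", "lumidor", "lumifenmor", "lumimidero", "lumisartormi", "tor"
Leaf count: 7

7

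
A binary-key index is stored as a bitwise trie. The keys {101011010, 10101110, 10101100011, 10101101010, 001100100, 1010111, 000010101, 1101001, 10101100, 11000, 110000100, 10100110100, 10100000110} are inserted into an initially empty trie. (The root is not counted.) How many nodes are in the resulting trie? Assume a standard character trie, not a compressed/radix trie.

Trace insertions, counting only characters that open a new branch:
  "101011010" → 9 new (1, 0, 1, 0, 1, 1, 0, 1, 0)
  "10101110" → prefix "101011" already present; 2 new (1, 0)
  "10101100011" → prefix "1010110" already present; 4 new (0, 0, 1, 1)
  "10101101010" → prefix "101011010" already present; 2 new (1, 0)
  "001100100" → 9 new (0, 0, 1, 1, 0, 0, 1, 0, 0)
  "1010111" → prefix "1010111" already present; 0 new (none)
  "000010101" → prefix "00" already present; 7 new (0, 0, 1, 0, 1, 0, 1)
  "1101001" → prefix "1" already present; 6 new (1, 0, 1, 0, 0, 1)
  "10101100" → prefix "10101100" already present; 0 new (none)
  "11000" → prefix "110" already present; 2 new (0, 0)
  "110000100" → prefix "11000" already present; 4 new (0, 1, 0, 0)
  "10100110100" → prefix "1010" already present; 7 new (0, 1, 1, 0, 1, 0, 0)
  "10100000110" → prefix "10100" already present; 6 new (0, 0, 0, 1, 1, 0)
Total nodes = 9 + 2 + 4 + 2 + 9 + 0 + 7 + 6 + 0 + 2 + 4 + 7 + 6 = 58

58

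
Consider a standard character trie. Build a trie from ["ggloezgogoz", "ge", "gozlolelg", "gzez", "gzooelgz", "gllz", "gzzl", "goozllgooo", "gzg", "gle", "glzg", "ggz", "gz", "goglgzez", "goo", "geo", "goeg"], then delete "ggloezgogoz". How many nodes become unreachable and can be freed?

9

Walk "ggloezgogoz" from the leaf back toward the root, removing each node that no remaining word uses.
The suffix "loezgogoz" (9 nodes) is used only by "ggloezgogoz"; the node for "gg" still has the child "z", so pruning stops there.
Nodes removed: 9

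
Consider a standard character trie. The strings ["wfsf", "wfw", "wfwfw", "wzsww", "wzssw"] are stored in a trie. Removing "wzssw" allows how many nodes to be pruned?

A node on "wzssw"'s path can go only if nothing else ends at it or branches off below it.
The suffix "sw" (2 nodes) is used only by "wzssw"; the node for "wzs" still has the child "w", so pruning stops there.
Nodes removed: 2

2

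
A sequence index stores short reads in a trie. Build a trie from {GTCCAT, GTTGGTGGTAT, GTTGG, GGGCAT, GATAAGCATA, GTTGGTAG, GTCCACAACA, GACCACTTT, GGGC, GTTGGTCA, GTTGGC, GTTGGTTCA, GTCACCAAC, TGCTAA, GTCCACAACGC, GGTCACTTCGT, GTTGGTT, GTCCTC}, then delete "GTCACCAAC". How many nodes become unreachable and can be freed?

6

A node on "GTCACCAAC"'s path can go only if nothing else ends at it or branches off below it.
The suffix "ACCAAC" (6 nodes) is used only by "GTCACCAAC"; the node for "GTC" still has the child "C", so pruning stops there.
Nodes removed: 6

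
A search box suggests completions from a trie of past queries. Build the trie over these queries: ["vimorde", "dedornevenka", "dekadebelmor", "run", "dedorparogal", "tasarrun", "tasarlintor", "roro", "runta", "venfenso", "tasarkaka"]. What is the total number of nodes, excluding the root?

69

Trace insertions, counting only characters that open a new branch:
  "vimorde" → 7 new (v, i, m, o, r, d, e)
  "dedornevenka" → 12 new (d, e, d, o, r, n, e, v, e, n, k, a)
  "dekadebelmor" → prefix "de" already present; 10 new (k, a, d, e, b, e, l, m, o, r)
  "run" → 3 new (r, u, n)
  "dedorparogal" → prefix "dedor" already present; 7 new (p, a, r, o, g, a, l)
  "tasarrun" → 8 new (t, a, s, a, r, r, u, n)
  "tasarlintor" → prefix "tasar" already present; 6 new (l, i, n, t, o, r)
  "roro" → prefix "r" already present; 3 new (o, r, o)
  "runta" → prefix "run" already present; 2 new (t, a)
  "venfenso" → prefix "v" already present; 7 new (e, n, f, e, n, s, o)
  "tasarkaka" → prefix "tasar" already present; 4 new (k, a, k, a)
Total nodes = 7 + 12 + 10 + 3 + 7 + 8 + 6 + 3 + 2 + 7 + 4 = 69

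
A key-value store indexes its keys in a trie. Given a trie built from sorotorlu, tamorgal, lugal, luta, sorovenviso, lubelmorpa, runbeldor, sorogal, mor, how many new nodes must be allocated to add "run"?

0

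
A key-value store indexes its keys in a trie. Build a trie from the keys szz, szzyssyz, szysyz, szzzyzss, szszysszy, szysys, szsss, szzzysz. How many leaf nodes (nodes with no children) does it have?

7

Leaves are exactly the stored words that no other stored word extends.
Those words: "szsss", "szszysszy", "szysys", "szysyz", "szzyssyz", "szzzysz", "szzzyzss"
Leaf count: 7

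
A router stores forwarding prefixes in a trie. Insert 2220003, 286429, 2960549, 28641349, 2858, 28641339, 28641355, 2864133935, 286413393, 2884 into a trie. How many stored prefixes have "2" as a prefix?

Filter for entries beginning with "2":
Matches: "2220003", "2858", "28641339", "286413393", "2864133935", "28641349", "28641355", "286429", "2884", "2960549"
Count: 10

10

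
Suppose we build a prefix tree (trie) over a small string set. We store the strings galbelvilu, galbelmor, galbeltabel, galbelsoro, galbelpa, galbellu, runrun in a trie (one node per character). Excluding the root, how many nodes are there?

Trie structure (* marks end of a word):
(root)
├─ g
│  └─ a
│     └─ l
│        └─ b
│           └─ e
│              └─ l
│                 ├─ l
│                 │  └─ u *
│                 ├─ m
│                 │  └─ o
│                 │     └─ r *
│                 ├─ p
│                 │  └─ a *
│                 ├─ s
│                 │  └─ o
│                 │     └─ r
│                 │        └─ o *
│                 ├─ t
│                 │  └─ a
│                 │     └─ b
│                 │        └─ e
│                 │           └─ l *
│                 └─ v
│                    └─ i
│                       └─ l
│                          └─ u *
└─ r
   └─ u
      └─ n
         └─ r
            └─ u
               └─ n *
Counting every labelled node above: 32.

32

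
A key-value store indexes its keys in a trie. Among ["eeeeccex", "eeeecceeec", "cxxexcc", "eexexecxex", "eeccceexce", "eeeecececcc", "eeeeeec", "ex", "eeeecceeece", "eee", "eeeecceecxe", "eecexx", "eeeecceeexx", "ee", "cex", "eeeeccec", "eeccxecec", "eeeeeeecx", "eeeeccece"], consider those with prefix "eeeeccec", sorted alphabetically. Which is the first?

DFS of the "eeeeccec" subtree visits, in order: "eeeeccec", "eeeeccece"
The 1st is eeeeccec.

eeeeccec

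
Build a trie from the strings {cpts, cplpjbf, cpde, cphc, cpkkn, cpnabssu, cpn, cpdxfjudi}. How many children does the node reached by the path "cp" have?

Follow the path "cp" to its node, then look at its outgoing edges.
Distinct next characters after "cp": d, h, k, l, n, t.
That node has 6 child edges.

6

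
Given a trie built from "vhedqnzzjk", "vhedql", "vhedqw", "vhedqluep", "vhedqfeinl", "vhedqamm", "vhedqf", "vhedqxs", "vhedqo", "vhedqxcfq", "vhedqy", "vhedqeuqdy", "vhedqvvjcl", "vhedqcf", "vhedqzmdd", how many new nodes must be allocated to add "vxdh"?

3

"v" is already a path in the trie; the remaining "xdh" must be added.
Each of the 3 remaining characters creates one node.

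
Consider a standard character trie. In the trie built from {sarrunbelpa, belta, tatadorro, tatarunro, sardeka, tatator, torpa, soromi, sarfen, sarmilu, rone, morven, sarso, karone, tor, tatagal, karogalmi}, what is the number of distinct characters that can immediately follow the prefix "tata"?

The children of the "tata" node are the distinct next characters among strings starting with "tata".
Characters that immediately follow "tata" among the stored strings: {d, g, r, t}.
That node has 4 child edges.

4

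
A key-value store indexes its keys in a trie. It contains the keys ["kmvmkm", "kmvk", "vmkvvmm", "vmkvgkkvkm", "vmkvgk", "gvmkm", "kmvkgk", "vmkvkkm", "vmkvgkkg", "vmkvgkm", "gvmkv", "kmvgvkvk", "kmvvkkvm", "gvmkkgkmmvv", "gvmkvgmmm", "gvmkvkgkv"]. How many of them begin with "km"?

5

Filter for entries beginning with "km":
Words under "km": kmvgvkvk, kmvk, kmvkgk, kmvmkm, kmvvkkvm
Count: 5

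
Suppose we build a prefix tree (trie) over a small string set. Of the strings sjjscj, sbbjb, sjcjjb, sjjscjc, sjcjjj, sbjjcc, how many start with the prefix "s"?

Filter for entries beginning with "s":
Words under "s": sbbjb, sbjjcc, sjcjjb, sjcjjj, sjjscj, sjjscjc
Count: 6

6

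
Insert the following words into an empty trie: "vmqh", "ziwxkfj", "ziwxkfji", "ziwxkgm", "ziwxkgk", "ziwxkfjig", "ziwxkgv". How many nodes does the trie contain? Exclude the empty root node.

17

Count nodes per top-level branch (shared prefixes stored once):
  'v'-branch (vmqh): 4 nodes
  'z'-branch (ziwxkfj, ziwxkfji, ziwxkfjig, ziwxkgk, ziwxkgm, ziwxkgv): 13 nodes
Sum: 17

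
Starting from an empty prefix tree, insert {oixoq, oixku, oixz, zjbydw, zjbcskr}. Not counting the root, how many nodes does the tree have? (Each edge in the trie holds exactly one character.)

Trace insertions, counting only characters that open a new branch:
  "oixoq" → 5 new (o, i, x, o, q)
  "oixku" → prefix "oix" already present; 2 new (k, u)
  "oixz" → prefix "oix" already present; 1 new (z)
  "zjbydw" → 6 new (z, j, b, y, d, w)
  "zjbcskr" → prefix "zjb" already present; 4 new (c, s, k, r)
Total nodes = 5 + 2 + 1 + 6 + 4 = 18

18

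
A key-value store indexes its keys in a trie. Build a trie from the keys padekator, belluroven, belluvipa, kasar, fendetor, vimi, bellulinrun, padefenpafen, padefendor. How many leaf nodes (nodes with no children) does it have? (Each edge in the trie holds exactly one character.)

9

A leaf is a node with no children — equivalently, the end of a word that is not a proper prefix of any other stored word.
Those words: "bellulinrun", "belluroven", "belluvipa", "fendetor", "kasar", "padefendor", "padefenpafen", "padekator", "vimi"
Leaf count: 9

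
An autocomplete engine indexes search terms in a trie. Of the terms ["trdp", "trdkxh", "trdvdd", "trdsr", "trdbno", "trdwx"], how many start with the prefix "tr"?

6

Traverse to the node for "tr", then collect every word in that subtree.
Matches: "trdbno", "trdkxh", "trdp", "trdsr", "trdvdd", "trdwx"
Count: 6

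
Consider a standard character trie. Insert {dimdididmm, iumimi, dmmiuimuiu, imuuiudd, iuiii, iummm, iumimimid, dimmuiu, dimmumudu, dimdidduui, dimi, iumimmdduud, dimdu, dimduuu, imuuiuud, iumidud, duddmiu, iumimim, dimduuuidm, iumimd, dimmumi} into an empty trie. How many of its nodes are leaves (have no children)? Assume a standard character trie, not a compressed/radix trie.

A leaf is a node with no children — equivalently, the end of a word that is not a proper prefix of any other stored word.
Those words: "dimdidduui", "dimdididmm", "dimduuuidm", "dimi", "dimmuiu", "dimmumi", "dimmumudu", "dmmiuimuiu", "duddmiu", "imuuiudd", "imuuiuud", "iuiii", "iumidud", "iumimd", "iumimimid", "iumimmdduud", "iummm"
Leaf count: 17

17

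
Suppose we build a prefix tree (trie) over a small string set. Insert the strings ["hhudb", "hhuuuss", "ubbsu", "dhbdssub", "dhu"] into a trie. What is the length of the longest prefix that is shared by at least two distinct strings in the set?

Look for the deepest trie node that still has at least two words in its subtree.
"hhudb" and "hhuuuss" agree on "hhu" (3 characters) before diverging; nothing deeper is shared.
Longest shared-prefix length: 3

3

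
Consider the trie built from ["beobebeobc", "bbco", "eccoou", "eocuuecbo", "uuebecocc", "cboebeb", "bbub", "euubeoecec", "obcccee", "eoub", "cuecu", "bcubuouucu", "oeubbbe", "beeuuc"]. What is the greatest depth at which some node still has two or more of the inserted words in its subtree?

Look for the deepest trie node that still has at least two words in its subtree.
e.g. "bbco" and "bbub" share the prefix "bb" of length 2; no pair shares a longer one.
Longest shared-prefix length: 2

2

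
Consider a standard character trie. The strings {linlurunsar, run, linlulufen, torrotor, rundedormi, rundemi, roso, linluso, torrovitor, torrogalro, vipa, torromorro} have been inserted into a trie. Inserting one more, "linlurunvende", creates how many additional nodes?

The longest prefix of "linlurunvende" already in the trie is "linlurun" (length 8).
Each of the 5 remaining characters creates one node.

5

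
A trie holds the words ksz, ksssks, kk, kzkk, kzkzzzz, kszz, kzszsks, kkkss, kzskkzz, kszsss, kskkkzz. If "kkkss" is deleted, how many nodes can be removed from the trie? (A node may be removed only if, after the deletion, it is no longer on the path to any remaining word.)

3

After clearing the end-marker at "kkkss", prune upward until reaching a node still needed by another word.
The suffix "kss" (3 nodes) is used only by "kkkss"; "kk" is itself a stored word, so pruning stops there.
Nodes removed: 3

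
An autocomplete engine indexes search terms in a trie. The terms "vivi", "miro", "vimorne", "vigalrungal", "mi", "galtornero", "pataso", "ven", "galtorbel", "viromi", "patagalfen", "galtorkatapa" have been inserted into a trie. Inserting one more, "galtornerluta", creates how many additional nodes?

4

Walking "galtornerluta" from the root, the first 9 characters ("galtorner") follow existing edges; "l" is the first miss.
So 13 − 9 = 4 new nodes.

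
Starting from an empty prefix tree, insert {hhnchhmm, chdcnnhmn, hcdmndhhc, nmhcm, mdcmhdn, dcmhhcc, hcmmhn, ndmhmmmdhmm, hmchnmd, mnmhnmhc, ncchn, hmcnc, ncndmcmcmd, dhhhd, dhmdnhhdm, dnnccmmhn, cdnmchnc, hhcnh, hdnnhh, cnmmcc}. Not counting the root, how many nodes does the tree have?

124

Count nodes per top-level branch (shared prefixes stored once):
  'c'-branch (cdnmchnc, chdcnnhmn, cnmmcc): 21 nodes
  'd'-branch (dcmhhcc, dhhhd, dhmdnhhdm, dnnccmmhn): 26 nodes
  'h'-branch (hcdmndhhc, hcmmhn, hdnnhh, hhcnh, hhnchhmm, hmchnmd, hmcnc): 36 nodes
  'm'-branch (mdcmhdn, mnmhnmhc): 14 nodes
  'n'-branch (ncchn, ncndmcmcmd, ndmhmmmdhmm, nmhcm): 27 nodes
Sum: 124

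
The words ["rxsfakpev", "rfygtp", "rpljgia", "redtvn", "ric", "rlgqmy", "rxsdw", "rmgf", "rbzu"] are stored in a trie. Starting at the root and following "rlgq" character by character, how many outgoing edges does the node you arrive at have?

1

Follow the path "rlgq" to its node, then look at its outgoing edges.
Distinct next characters after "rlgq": m.
That node has 1 child edge.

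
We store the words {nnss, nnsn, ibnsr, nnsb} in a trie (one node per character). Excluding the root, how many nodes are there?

Count nodes per top-level branch (shared prefixes stored once):
  'i'-branch (ibnsr): 5 nodes
  'n'-branch (nnsb, nnsn, nnss): 6 nodes
Sum: 11

11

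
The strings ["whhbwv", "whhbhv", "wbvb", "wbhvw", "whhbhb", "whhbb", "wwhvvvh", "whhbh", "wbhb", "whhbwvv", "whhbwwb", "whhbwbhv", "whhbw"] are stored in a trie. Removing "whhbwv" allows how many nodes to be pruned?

0

A node on "whhbwv"'s path can go only if nothing else ends at it or branches off below it.
Every node on "whhbwv" is still needed (e.g. by "whhbwvv"), so nothing is freed.
Nodes removed: 0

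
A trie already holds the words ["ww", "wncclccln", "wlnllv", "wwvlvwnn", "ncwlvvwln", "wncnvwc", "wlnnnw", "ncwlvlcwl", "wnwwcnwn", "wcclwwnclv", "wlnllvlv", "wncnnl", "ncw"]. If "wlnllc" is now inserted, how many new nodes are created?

1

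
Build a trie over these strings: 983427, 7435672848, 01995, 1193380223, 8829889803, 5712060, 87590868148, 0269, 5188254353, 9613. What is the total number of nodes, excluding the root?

Count nodes per top-level branch (shared prefixes stored once):
  '0'-branch (01995, 0269): 8 nodes
  '1'-branch (1193380223): 10 nodes
  '5'-branch (5188254353, 5712060): 16 nodes
  '7'-branch (7435672848): 10 nodes
  '8'-branch (87590868148, 8829889803): 20 nodes
  '9'-branch (9613, 983427): 9 nodes
Sum: 73

73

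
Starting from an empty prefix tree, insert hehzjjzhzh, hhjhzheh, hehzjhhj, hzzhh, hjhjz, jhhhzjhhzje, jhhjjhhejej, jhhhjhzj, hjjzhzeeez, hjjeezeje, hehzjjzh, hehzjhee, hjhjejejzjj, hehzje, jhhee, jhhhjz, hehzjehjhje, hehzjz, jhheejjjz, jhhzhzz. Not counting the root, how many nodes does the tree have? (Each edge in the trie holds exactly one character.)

92

For each word, the new-node count is its length minus the longest prefix already in the trie:
  "hehzjjzhzh" → 10 new (h, e, h, z, j, j, z, h, z, h)
  "hhjhzheh" → prefix "h" already present; 7 new (h, j, h, z, h, e, h)
  "hehzjhhj" → prefix "hehzj" already present; 3 new (h, h, j)
  "hzzhh" → prefix "h" already present; 4 new (z, z, h, h)
  "hjhjz" → prefix "h" already present; 4 new (j, h, j, z)
  "jhhhzjhhzje" → 11 new (j, h, h, h, z, j, h, h, z, j, e)
  "jhhjjhhejej" → prefix "jhh" already present; 8 new (j, j, h, h, e, j, e, j)
  "jhhhjhzj" → prefix "jhhh" already present; 4 new (j, h, z, j)
  "hjjzhzeeez" → prefix "hj" already present; 8 new (j, z, h, z, e, e, e, z)
  "hjjeezeje" → prefix "hjj" already present; 6 new (e, e, z, e, j, e)
  "hehzjjzh" → prefix "hehzjjzh" already present; 0 new (none)
  "hehzjhee" → prefix "hehzjh" already present; 2 new (e, e)
  "hjhjejejzjj" → prefix "hjhj" already present; 7 new (e, j, e, j, z, j, j)
  "hehzje" → prefix "hehzj" already present; 1 new (e)
  "jhhee" → prefix "jhh" already present; 2 new (e, e)
  "jhhhjz" → prefix "jhhhj" already present; 1 new (z)
  "hehzjehjhje" → prefix "hehzje" already present; 5 new (h, j, h, j, e)
  "hehzjz" → prefix "hehzj" already present; 1 new (z)
  "jhheejjjz" → prefix "jhhee" already present; 4 new (j, j, j, z)
  "jhhzhzz" → prefix "jhh" already present; 4 new (z, h, z, z)
Total nodes = 10 + 7 + 3 + 4 + 4 + 11 + 8 + 4 + 8 + 6 + 0 + 2 + 7 + 1 + 2 + 1 + 5 + 1 + 4 + 4 = 92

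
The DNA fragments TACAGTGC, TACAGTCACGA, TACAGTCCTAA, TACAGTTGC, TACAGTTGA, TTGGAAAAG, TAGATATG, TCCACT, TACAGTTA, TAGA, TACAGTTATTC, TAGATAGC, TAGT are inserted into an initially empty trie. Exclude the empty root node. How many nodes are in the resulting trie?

For each word, the new-node count is its length minus the longest prefix already in the trie:
  "TACAGTGC" → 8 new (T, A, C, A, G, T, G, C)
  "TACAGTCACGA" → prefix "TACAGT" already present; 5 new (C, A, C, G, A)
  "TACAGTCCTAA" → prefix "TACAGTC" already present; 4 new (C, T, A, A)
  "TACAGTTGC" → prefix "TACAGT" already present; 3 new (T, G, C)
  "TACAGTTGA" → prefix "TACAGTTG" already present; 1 new (A)
  "TTGGAAAAG" → prefix "T" already present; 8 new (T, G, G, A, A, A, A, G)
  "TAGATATG" → prefix "TA" already present; 6 new (G, A, T, A, T, G)
  "TCCACT" → prefix "T" already present; 5 new (C, C, A, C, T)
  "TACAGTTA" → prefix "TACAGTT" already present; 1 new (A)
  "TAGA" → prefix "TAGA" already present; 0 new (none)
  "TACAGTTATTC" → prefix "TACAGTTA" already present; 3 new (T, T, C)
  "TAGATAGC" → prefix "TAGATA" already present; 2 new (G, C)
  "TAGT" → prefix "TAG" already present; 1 new (T)
Total nodes = 8 + 5 + 4 + 3 + 1 + 8 + 6 + 5 + 1 + 0 + 3 + 2 + 1 = 47

47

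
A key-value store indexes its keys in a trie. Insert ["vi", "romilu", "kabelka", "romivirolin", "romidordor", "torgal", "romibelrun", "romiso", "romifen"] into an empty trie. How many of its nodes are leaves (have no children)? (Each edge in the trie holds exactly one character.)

9

A leaf is a node with no children — equivalently, the end of a word that is not a proper prefix of any other stored word.
Those words: "kabelka", "romibelrun", "romidordor", "romifen", "romilu", "romiso", "romivirolin", "torgal", "vi"
Leaf count: 9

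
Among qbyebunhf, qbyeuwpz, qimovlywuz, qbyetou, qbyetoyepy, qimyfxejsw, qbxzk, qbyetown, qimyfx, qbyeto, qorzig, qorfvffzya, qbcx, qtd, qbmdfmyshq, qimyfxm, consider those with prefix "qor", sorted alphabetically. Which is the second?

Words with prefix "qor", in lexicographic order: "qorfvffzya", "qorzig"
Position 2: qorzig

qorzig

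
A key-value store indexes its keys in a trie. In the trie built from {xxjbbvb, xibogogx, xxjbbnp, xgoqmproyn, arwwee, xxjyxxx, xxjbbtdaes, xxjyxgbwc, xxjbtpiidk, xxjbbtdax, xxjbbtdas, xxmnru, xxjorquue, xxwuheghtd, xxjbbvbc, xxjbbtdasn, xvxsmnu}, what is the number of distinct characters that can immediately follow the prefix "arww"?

Follow the path "arww" to its node, then look at its outgoing edges.
Distinct next characters after "arww": e.
That node has 1 child edge.

1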